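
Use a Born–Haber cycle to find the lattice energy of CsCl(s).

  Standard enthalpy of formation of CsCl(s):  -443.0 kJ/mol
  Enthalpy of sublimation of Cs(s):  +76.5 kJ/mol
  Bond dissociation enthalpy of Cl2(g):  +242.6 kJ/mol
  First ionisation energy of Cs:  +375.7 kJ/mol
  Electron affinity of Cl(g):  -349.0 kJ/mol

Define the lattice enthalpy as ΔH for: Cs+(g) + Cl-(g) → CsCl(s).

ΔHf° = 1·ΔHsub + 1·(ΣIE) + 1/2·D(Cl2) + 1·EA + U
-443.0 = 1·(+76.5) + 1·(+375.7) + 1/2·(+242.6) + 1·(-349.0) + U
U = -443.0 − (+224.5) = -667.5 kJ/mol

U = -667.5 kJ/mol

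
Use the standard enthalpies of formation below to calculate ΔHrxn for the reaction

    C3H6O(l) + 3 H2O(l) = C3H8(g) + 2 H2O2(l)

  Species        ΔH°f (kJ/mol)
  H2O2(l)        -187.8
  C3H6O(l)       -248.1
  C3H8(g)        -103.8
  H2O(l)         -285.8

Products: 1·(-103.8) + 2·(-187.8) = -479.4
Reactants: 1·(-248.1) + 3·(-285.8) = -1105.5
ΔHrxn = (-479.4) − (-1105.5) = 626.1 kJ/mol

ΔHrxn = 626.1 kJ/mol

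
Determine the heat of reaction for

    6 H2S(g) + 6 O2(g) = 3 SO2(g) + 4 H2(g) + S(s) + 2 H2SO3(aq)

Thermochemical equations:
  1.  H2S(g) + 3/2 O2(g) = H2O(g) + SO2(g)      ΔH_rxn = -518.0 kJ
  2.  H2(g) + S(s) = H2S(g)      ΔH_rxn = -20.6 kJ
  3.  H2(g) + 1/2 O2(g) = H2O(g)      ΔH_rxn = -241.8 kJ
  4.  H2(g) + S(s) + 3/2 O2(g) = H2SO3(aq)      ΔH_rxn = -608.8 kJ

eq. 1 × 3: (3)·(-518.0) = -1554.0 kJ
eq. 2 reversed and × 3: (-3)·(-20.6) = +61.8 kJ
eq. 3 reversed and × 3: (-3)·(-241.8) = +725.4 kJ
eq. 4 × 2: (2)·(-608.8) = -1217.6 kJ
Since enthalpy is a state function, ΔH_rxn = (-1554.0) + (+61.8) + (+725.4) + (-1217.6) = -1984.4 kJ

ΔH_rxn = -1984.4 kJ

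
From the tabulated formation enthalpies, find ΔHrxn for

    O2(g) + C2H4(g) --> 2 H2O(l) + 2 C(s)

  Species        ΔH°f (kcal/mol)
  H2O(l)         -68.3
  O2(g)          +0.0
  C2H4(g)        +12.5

ΔH°rxn = Σ nΔHf°(products) − Σ nΔHf°(reactants).
Products: 2·(-68.3) + 2·(+0.0) = -136.6
Reactants: 1·(+0.0) + 1·(+12.5) = +12.5
ΔHrxn = (-136.6) − (+12.5) = -149.1 kcal/mol

ΔHrxn = -149.1 kcal/mol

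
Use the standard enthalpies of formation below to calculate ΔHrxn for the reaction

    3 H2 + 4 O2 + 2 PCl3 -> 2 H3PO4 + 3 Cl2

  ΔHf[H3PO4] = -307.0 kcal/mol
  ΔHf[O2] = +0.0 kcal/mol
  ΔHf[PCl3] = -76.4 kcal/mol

Products: 2·(-307.0) + 3·(+0.0) = -614.0
Reactants: 3·(+0.0) + 4·(+0.0) + 2·(-76.4) = -152.8
ΔHrxn = (-614.0) − (-152.8) = -461.2 kcal/mol

ΔHrxn = -461.2 kcal/mol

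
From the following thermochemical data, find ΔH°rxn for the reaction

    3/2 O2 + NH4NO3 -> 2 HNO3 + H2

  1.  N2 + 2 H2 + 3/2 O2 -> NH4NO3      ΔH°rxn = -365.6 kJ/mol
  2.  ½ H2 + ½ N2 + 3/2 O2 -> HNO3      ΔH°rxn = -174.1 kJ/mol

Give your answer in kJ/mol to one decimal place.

eq. 1 reversed (NH4NO3 must end up as a reactant): +365.6 kJ/mol
eq. 2 × 2 (×2 to match 2 HNO3 in the target): (2)·(-174.1) = -348.2 kJ/mol
ΔH°rxn = (-1)·(-365.6) + (2)·(-174.1) = 17.4 kJ/mol

ΔH°rxn = 17.4 kJ/mol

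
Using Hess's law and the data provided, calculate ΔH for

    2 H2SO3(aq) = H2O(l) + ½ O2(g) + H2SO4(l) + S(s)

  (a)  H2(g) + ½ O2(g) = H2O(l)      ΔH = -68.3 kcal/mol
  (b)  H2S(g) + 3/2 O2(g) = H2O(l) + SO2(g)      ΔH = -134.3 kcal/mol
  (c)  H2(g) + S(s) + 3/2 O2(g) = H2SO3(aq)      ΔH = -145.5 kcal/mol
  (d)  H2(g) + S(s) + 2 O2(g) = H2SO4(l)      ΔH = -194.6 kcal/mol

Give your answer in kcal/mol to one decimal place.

ΔH = 28.1 kcal/mol

(a) as written: -68.3 kcal/mol
(b): not needed (SO2(g) appears nowhere else).
(c) reversed and × 2 (H2SO3(aq) must end up as a reactant; scale by 2 for the 2 H2SO3(aq)): (-2)·(-145.5) = +291.0 kcal/mol
(d) as written (H2SO4(l) already on the product side): -194.6 kcal/mol
ΔH = (-68.3) + (+291.0) + (-194.6) = 28.1 kcal/mol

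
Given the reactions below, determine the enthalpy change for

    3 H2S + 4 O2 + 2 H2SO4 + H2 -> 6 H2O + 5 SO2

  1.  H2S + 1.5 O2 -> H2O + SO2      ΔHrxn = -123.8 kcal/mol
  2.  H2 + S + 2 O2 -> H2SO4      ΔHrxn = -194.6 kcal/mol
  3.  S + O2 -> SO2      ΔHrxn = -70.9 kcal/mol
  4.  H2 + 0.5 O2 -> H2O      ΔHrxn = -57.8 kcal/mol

eq. 1 × 3 (scale by 3 for the 3 H2S): (3)·(-123.8) = -371.4 kcal/mol
eq. 2 reversed and × 2 (reverse to put H2SO4 on the reactant side; scale by 2 for the 2 H2SO4): (-2)·(-194.6) = +389.2 kcal/mol
eq. 3 × 2: (2)·(-70.9) = -141.8 kcal/mol
eq. 4 × 3: (3)·(-57.8) = -173.4 kcal/mol
ΔHrxn = (-371.4) + (+389.2) + (-141.8) + (-173.4) = -297.4 kcal/mol

ΔHrxn = -297.4 kcal/mol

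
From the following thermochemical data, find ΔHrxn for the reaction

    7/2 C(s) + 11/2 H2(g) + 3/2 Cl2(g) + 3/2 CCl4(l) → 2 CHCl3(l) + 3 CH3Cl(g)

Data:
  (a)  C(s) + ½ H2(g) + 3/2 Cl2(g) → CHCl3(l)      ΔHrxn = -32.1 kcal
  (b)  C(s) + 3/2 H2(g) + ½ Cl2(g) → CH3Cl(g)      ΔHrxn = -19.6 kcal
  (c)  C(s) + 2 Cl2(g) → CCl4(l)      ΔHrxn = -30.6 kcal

ΔHrxn = -77.1 kcal

(a) × 2: (2)·(-32.1) = -64.2 kcal
(b) × 3: (3)·(-19.6) = -58.8 kcal
(c) reversed and × 3/2: (-3/2)·(-30.6) = +45.9 kcal
Combining the equations, ΔHrxn = (2)·(-32.1) + (3)·(-19.6) + (-3/2)·(-30.6) = -77.1 kcal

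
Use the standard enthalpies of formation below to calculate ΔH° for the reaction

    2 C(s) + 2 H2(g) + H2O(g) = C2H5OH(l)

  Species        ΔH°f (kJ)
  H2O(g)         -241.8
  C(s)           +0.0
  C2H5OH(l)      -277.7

ΔH° = -35.9 kJ

ΔH°rxn = Σ nΔHf°(products) − Σ nΔHf°(reactants).
Products: 1·(-277.7) = -277.7
Reactants: 2·(+0.0) + 2·(+0.0) + 1·(-241.8) = -241.8
ΔH° = (-277.7) − (-241.8) = -35.9 kJ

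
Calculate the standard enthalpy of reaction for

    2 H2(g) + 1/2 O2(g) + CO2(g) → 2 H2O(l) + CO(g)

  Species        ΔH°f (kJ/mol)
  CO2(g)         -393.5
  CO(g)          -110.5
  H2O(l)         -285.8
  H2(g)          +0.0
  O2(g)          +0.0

ΔH°rxn = Σ nΔHf°(products) − Σ nΔHf°(reactants).
Products: 2·(-285.8) + 1·(-110.5) = -682.1
Reactants: 2·(+0.0) + 1/2·(+0.0) + 1·(-393.5) = -393.5
ΔHrxn = (-682.1) − (-393.5) = -288.6 kJ/mol

ΔHrxn = -288.6 kJ/mol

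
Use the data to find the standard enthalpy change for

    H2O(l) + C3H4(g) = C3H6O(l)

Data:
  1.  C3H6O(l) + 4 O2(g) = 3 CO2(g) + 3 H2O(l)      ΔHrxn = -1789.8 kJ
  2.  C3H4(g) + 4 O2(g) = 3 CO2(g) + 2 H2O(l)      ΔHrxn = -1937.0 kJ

ΔHrxn = -147.2 kJ

eq. 1 reversed (reverse to put C3H6O(l) on the product side): +1789.8 kJ
eq. 2 as written (C3H4(g) already on the reactant side): -1937.0 kJ
ΔHrxn = (-1)·(-1789.8) + (1)·(-1937.0) = -147.2 kJ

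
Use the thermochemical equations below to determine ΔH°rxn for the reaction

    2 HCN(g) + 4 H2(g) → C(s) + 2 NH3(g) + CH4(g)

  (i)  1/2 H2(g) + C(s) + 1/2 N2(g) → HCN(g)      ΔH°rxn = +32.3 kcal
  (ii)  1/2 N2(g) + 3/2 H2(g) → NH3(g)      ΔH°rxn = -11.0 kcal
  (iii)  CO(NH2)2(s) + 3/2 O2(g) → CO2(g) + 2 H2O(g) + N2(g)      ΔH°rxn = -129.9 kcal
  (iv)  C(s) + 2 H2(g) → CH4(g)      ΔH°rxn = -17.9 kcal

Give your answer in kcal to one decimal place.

ΔH°rxn = -104.5 kcal

(i) reversed and × 2: (-2)·(+32.3) = -64.6 kcal
(ii) × 2: (2)·(-11.0) = -22.0 kcal
(iii): not needed.
(iv) as written: -17.9 kcal
ΔH°rxn = (-2)·(+32.3) + (2)·(-11.0) + (1)·(-17.9) = -104.5 kcal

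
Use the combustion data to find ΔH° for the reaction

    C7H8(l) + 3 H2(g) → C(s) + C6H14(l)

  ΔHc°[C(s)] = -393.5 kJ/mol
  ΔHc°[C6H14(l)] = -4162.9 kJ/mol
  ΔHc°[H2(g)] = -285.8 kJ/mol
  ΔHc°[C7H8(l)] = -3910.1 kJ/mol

Using ΔH = Σ nΔHc°(reactants) − Σ nΔHc°(products):
= [1·(-3910.1) + 3·(-285.8)] − [1·(-393.5) + 1·(-4162.9)]
= -211.1 kJ/mol

ΔH° = -211.1 kJ/mol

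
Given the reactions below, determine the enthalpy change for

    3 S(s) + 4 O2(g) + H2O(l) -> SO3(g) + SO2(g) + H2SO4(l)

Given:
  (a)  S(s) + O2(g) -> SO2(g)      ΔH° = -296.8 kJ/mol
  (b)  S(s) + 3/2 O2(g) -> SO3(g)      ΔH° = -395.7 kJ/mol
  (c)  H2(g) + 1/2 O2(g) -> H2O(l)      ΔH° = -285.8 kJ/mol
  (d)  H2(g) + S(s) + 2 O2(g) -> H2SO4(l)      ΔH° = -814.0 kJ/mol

(a) as written: -296.8 kJ/mol
(b) as written: -395.7 kJ/mol
(c) reversed: +285.8 kJ/mol
(d) as written: -814.0 kJ/mol
ΔH° = (-296.8) + (-395.7) + (+285.8) + (-814.0) = -1220.7 kJ/mol

ΔH° = -1220.7 kJ/mol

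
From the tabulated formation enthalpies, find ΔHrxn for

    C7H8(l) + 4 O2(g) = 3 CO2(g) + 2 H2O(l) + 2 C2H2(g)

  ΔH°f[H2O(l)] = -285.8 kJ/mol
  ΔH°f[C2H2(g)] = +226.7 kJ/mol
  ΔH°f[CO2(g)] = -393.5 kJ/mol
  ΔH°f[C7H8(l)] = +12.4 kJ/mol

ΔHrxn = -1311.1 kJ/mol

Products: 3·(-393.5) + 2·(-285.8) + 2·(+226.7) = -1298.7
Reactants: 1·(+12.4) + 4·(+0.0) = +12.4
ΔHrxn = (-1298.7) − (+12.4) = -1311.1 kJ/mol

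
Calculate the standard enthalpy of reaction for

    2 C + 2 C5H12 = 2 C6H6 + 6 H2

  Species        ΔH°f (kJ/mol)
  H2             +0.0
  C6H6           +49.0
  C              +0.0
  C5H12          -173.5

ΔHrxn = 445.0 kJ/mol

Products: 2·(+49.0) + 6·(+0.0) = +98.0
Reactants: 2·(+0.0) + 2·(-173.5) = -347.0
ΔHrxn = (+98.0) − (-347.0) = 445.0 kJ/mol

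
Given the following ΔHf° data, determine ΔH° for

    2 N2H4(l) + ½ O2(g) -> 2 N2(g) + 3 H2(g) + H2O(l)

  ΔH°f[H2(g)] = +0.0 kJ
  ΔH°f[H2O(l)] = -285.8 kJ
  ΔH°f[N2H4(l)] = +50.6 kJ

Products: 2·(+0.0) + 3·(+0.0) + 1·(-285.8) = -285.8
Reactants: 2·(+50.6) + 1/2·(+0.0) = +101.2
ΔH° = (-285.8) − (+101.2) = -387.0 kJ

ΔH° = -387.0 kJ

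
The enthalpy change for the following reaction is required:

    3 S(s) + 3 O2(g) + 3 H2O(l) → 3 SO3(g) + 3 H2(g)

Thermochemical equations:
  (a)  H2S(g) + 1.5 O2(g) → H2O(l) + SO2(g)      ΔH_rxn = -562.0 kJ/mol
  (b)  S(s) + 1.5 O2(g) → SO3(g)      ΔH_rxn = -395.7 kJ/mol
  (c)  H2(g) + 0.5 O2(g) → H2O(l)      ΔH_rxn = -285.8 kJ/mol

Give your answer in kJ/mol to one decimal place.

ΔH_rxn = -329.7 kJ/mol

(a): not needed.
(b) × 3: (3)·(-395.7) = -1187.1 kJ/mol
(c) reversed and × 3: (-3)·(-285.8) = +857.4 kJ/mol
ΔH_rxn = (-1187.1) + (+857.4) = -329.7 kJ/mol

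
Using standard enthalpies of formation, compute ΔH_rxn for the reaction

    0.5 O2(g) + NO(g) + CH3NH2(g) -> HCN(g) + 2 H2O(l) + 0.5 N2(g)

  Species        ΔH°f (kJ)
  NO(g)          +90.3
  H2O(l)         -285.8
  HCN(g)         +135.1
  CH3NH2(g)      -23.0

ΔH_rxn = -503.8 kJ

ΔH°rxn = Σ nΔHf°(products) − Σ nΔHf°(reactants).
Products: 1·(+135.1) + 2·(-285.8) + 1/2·(+0.0) = -436.5
Reactants: 1/2·(+0.0) + 1·(+90.3) + 1·(-23.0) = +67.3
ΔH_rxn = (-436.5) − (+67.3) = -503.8 kJ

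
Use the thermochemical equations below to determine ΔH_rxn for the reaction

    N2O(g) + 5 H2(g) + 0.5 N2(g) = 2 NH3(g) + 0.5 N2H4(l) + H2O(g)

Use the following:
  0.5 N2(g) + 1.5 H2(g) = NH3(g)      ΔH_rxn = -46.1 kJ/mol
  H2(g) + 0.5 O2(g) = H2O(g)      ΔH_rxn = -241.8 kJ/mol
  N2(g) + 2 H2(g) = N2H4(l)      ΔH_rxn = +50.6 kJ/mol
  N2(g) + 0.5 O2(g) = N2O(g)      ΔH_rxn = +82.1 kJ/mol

equation 1 × 2 (×2 to match 2 NH3(g) in the target): (2)·(-46.1) = -92.2 kJ/mol
equation 2 as written (H2O(g) already on the product side): -241.8 kJ/mol
equation 3 × 1/2 (scale by 1/2 for the 1/2 N2H4(l)): (1/2)·(+50.6) = +25.3 kJ/mol
equation 4 reversed (reverse to put N2O(g) on the reactant side): -82.1 kJ/mol
Summing the manipulated equations, ΔH_rxn = (-92.2) + (-241.8) + (+25.3) + (-82.1) = -390.8 kJ/mol

ΔH_rxn = -390.8 kJ/mol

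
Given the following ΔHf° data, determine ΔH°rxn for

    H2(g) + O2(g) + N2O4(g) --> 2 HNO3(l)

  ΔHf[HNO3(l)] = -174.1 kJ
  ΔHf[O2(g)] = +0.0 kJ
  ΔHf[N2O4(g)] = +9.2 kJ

ΔH°rxn = Σ nΔHf°(products) − Σ nΔHf°(reactants).
Products: 2·(-174.1) = -348.2
Reactants: 1·(+0.0) + 1·(+0.0) + 1·(+9.2) = +9.2
ΔH°rxn = (-348.2) − (+9.2) = -357.4 kJ

ΔH°rxn = -357.4 kJ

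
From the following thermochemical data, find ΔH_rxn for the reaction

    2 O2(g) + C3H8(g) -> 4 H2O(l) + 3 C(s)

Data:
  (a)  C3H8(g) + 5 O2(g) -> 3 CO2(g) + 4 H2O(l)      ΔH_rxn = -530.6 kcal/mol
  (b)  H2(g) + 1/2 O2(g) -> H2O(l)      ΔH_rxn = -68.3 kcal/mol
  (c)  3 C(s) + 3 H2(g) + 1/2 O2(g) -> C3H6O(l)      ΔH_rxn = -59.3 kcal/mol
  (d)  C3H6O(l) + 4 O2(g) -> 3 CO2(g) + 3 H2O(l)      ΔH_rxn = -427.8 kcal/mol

(a) as written: -530.6 kcal/mol
(b) × 3: (3)·(-68.3) = -204.9 kcal/mol
(c) reversed: +59.3 kcal/mol
(d) reversed: +427.8 kcal/mol
Combining the equations, ΔH_rxn = (1)·(-530.6) + (3)·(-68.3) + (-1)·(-59.3) + (-1)·(-427.8) = -248.4 kcal/mol

ΔH_rxn = -248.4 kcal/mol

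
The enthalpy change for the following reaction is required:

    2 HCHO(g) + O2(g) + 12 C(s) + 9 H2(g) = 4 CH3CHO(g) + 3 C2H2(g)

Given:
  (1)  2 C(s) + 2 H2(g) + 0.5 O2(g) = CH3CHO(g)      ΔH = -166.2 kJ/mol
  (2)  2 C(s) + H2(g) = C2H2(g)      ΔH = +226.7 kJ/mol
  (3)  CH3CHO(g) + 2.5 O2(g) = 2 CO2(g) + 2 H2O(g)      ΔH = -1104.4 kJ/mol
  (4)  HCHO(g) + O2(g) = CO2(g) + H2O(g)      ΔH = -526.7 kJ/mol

(1) × 3: (3)·(-166.2) = -498.6 kJ/mol
(2) × 3 (×3 to match 3 C2H2(g) in the target): (3)·(+226.7) = +680.1 kJ/mol
(3) reversed: +1104.4 kJ/mol
(4) × 2 (scale by 2 for the 2 HCHO(g)): (2)·(-526.7) = -1053.4 kJ/mol
Combining the equations, ΔH = (-498.6) + (+680.1) + (+1104.4) + (-1053.4) = 232.5 kJ/mol

ΔH = 232.5 kJ/mol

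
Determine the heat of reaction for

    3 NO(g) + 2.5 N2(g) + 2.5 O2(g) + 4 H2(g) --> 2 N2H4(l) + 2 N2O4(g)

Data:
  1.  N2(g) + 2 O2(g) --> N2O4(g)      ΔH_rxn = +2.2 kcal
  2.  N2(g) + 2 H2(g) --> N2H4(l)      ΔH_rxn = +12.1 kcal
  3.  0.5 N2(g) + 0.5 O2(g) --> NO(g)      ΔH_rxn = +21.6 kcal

ΔH_rxn = -36.2 kcal

eq. 1 × 2: (2)·(+2.2) = +4.4 kcal
eq. 2 × 2: (2)·(+12.1) = +24.2 kcal
eq. 3 reversed and × 3: (-3)·(+21.6) = -64.8 kcal
ΔH_rxn = (2)·(+2.2) + (2)·(+12.1) + (-3)·(+21.6) = -36.2 kcal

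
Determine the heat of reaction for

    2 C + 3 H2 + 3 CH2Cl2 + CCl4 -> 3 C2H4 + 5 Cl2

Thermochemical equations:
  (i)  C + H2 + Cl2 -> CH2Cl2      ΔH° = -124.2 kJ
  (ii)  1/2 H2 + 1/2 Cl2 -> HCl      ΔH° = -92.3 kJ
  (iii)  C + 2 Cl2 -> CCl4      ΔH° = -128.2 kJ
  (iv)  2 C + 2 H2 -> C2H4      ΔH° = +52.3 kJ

ΔH° = 657.7 kJ

(i) reversed and × 3: (-3)·(-124.2) = +372.6 kJ
(ii): not needed.
(iii) reversed: +128.2 kJ
(iv) × 3: (3)·(+52.3) = +156.9 kJ
Combining the equations, ΔH° = (-3)·(-124.2) + (-1)·(-128.2) + (3)·(+52.3) = 657.7 kJ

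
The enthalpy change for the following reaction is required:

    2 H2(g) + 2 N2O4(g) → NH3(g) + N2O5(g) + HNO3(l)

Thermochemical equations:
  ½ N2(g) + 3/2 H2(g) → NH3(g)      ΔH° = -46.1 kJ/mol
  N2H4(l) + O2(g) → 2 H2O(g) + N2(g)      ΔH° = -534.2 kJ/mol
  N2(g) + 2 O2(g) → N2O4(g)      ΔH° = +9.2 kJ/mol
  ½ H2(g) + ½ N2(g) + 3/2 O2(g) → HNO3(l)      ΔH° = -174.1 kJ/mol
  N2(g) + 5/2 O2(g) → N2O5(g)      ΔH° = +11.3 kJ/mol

equation 1 as written: -46.1 kJ/mol
equation 2: not needed.
equation 3 reversed and × 2: (-2)·(+9.2) = -18.4 kJ/mol
equation 4 as written: -174.1 kJ/mol
equation 5 as written: +11.3 kJ/mol
ΔH° = (1)·(-46.1) + (-2)·(+9.2) + (1)·(-174.1) + (1)·(+11.3) = -227.3 kJ/mol

ΔH° = -227.3 kJ/mol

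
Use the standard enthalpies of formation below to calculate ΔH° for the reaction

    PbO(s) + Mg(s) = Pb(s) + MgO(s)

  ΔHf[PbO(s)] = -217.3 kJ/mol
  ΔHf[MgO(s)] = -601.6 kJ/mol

ΔH°rxn = Σ nΔHf°(products) − Σ nΔHf°(reactants).
Products: 1·(+0.0) + 1·(-601.6) = -601.6
Reactants: 1·(-217.3) + 1·(+0.0) = -217.3
ΔH° = (-601.6) − (-217.3) = -384.3 kJ/mol

ΔH° = -384.3 kJ/mol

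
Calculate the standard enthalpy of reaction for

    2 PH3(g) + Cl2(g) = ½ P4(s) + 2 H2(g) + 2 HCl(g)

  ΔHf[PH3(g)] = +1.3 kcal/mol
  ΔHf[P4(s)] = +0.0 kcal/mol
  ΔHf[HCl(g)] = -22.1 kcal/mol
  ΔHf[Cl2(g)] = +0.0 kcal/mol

ΔH°rxn = Σ nΔHf°(products) − Σ nΔHf°(reactants).
Products: 1/2·(+0.0) + 2·(+0.0) + 2·(-22.1) = -44.2
Reactants: 2·(+1.3) + 1·(+0.0) = +2.6
ΔHrxn = (-44.2) − (+2.6) = -46.8 kcal/mol

ΔHrxn = -46.8 kcal/mol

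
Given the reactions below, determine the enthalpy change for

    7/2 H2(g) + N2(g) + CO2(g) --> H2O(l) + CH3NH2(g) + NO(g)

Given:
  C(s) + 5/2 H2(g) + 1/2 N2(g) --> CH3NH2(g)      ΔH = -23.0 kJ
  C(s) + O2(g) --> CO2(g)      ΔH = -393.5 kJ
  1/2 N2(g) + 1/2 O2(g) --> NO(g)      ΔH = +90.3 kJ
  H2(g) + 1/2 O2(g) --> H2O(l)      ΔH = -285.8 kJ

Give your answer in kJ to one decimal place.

ΔH = 175.0 kJ

equation 1 as written: -23.0 kJ
equation 2 reversed: +393.5 kJ
equation 3 as written: +90.3 kJ
equation 4 as written: -285.8 kJ
Summing the manipulated equations, ΔH = (-23.0) + (+393.5) + (+90.3) + (-285.8) = 175.0 kJ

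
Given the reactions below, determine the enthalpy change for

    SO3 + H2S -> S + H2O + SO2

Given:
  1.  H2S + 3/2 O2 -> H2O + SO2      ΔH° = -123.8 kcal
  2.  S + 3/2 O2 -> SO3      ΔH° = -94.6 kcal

ΔH° = -29.2 kcal

eq. 1 as written (H2S already on the reactant side): -123.8 kcal
eq. 2 reversed (reverse to put SO3 on the reactant side): +94.6 kcal
Summing the manipulated equations, ΔH° = (1)·(-123.8) + (-1)·(-94.6) = -29.2 kcal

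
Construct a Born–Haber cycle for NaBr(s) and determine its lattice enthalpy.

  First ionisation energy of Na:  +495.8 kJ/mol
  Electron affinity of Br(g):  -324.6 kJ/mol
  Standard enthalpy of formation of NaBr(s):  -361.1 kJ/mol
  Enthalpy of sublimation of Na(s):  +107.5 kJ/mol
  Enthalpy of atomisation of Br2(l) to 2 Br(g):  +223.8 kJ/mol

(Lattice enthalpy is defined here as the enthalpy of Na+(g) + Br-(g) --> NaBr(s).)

ΔHf° = 1·ΔHsub + 1·(ΣIE) + 1/2·D(Br2) + 1·EA + U
-361.1 = 1·(+107.5) + 1·(+495.8) + 1/2·(+223.8) + 1·(-324.6) + U
U = -361.1 − (+390.6) = -751.7 kJ/mol

U = -751.7 kJ/mol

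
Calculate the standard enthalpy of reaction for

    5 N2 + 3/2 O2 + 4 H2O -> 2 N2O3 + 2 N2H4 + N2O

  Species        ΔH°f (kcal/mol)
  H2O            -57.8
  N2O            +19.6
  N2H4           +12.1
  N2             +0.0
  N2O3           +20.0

ΔHrxn = 315.0 kcal/mol

ΔH°rxn = Σ nΔHf°(products) − Σ nΔHf°(reactants).
Products: 2·(+20.0) + 2·(+12.1) + 1·(+19.6) = +83.8
Reactants: 5·(+0.0) + 3/2·(+0.0) + 4·(-57.8) = -231.2
ΔHrxn = (+83.8) − (-231.2) = 315.0 kcal/mol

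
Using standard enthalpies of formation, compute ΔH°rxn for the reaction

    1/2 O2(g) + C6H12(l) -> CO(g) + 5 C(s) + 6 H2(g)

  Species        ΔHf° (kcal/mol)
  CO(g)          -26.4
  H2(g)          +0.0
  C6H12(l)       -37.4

ΔH°rxn = 11.0 kcal/mol

Products: 1·(-26.4) + 5·(+0.0) + 6·(+0.0) = -26.4
Reactants: 1/2·(+0.0) + 1·(-37.4) = -37.4
ΔH°rxn = (-26.4) − (-37.4) = 11.0 kcal/mol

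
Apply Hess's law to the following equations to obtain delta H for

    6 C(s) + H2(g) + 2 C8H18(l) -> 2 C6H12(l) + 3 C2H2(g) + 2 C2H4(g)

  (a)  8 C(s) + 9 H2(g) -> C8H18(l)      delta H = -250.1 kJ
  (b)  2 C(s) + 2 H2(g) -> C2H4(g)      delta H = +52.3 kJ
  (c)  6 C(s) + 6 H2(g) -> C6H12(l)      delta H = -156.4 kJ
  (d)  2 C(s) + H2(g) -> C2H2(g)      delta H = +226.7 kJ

(a) reversed and × 2: (-2)·(-250.1) = +500.2 kJ
(b) × 2: (2)·(+52.3) = +104.6 kJ
(c) × 2: (2)·(-156.4) = -312.8 kJ
(d) × 3: (3)·(+226.7) = +680.1 kJ
By Hess's law, delta H = (-2)·(-250.1) + (2)·(+52.3) + (2)·(-156.4) + (3)·(+226.7) = 972.1 kJ

delta H = 972.1 kJ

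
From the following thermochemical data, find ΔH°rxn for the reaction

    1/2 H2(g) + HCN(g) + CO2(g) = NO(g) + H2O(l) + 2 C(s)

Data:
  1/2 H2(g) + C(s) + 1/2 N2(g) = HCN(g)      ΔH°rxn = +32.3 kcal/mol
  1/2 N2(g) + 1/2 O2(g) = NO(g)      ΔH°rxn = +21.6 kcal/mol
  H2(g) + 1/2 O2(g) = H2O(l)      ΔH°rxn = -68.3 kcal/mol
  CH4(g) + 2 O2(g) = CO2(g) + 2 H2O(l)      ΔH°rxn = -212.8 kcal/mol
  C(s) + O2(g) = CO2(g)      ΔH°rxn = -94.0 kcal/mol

equation 1 reversed (reverse to put HCN(g) on the reactant side): -32.3 kcal/mol
equation 2 as written (NO(g) already on the product side): +21.6 kcal/mol
equation 3 as written: -68.3 kcal/mol
equation 4: not needed (CH4(g) appears nowhere else).
equation 5 reversed: +94.0 kcal/mol
Since enthalpy is a state function, ΔH°rxn = (-32.3) + (+21.6) + (-68.3) + (+94.0) = 15.0 kcal/mol

ΔH°rxn = 15.0 kcal/mol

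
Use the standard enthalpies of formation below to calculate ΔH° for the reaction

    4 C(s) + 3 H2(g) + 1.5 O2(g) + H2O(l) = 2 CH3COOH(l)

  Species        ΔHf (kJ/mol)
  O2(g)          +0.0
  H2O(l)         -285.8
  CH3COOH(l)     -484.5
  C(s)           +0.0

Products: 2·(-484.5) = -969.0
Reactants: 4·(+0.0) + 3·(+0.0) + 3/2·(+0.0) + 1·(-285.8) = -285.8
ΔH° = (-969.0) − (-285.8) = -683.2 kJ/mol

ΔH° = -683.2 kJ/mol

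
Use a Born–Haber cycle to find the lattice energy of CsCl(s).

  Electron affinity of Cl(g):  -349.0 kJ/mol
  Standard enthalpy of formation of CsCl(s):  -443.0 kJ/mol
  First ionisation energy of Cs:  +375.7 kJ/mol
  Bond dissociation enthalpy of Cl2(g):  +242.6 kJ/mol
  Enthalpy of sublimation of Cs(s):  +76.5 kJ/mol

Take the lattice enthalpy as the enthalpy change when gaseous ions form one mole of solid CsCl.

ΔHf° = 1·ΔHsub + 1·(ΣIE) + 1/2·D(Cl2) + 1·EA + U
-443.0 = 1·(+76.5) + 1·(+375.7) + 1/2·(+242.6) + 1·(-349.0) + U
U = -443.0 − (+224.5) = -667.5 kJ/mol

U = -667.5 kJ/mol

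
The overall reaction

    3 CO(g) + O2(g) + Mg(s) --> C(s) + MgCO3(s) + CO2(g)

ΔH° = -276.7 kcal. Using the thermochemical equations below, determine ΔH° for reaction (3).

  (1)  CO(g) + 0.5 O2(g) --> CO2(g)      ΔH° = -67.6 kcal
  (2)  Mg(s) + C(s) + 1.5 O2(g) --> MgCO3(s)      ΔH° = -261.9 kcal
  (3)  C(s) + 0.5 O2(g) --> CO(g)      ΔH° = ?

(1) as written: -67.6 kcal
(2) as written: -261.9 kcal
(3) reversed and × 2: contributes −2·x
-276.7 = (-67.6) + (-261.9) − 2·x
x = (-276.7 − (-329.5)) / (-2) = -26.4 kcal

ΔH° = -26.4 kcal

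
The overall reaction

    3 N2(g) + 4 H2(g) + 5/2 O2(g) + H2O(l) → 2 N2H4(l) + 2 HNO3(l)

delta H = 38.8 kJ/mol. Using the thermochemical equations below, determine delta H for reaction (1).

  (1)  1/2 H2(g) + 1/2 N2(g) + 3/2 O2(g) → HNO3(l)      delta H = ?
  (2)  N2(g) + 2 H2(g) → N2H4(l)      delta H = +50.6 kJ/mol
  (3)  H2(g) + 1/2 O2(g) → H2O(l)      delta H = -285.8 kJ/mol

delta H = -174.1 kJ/mol

(1) × 2: contributes 2·x
(2) × 2: (2)·(+50.6) = +101.2 kJ/mol
(3) reversed: +285.8 kJ/mol
+38.8 = (+101.2) + (+285.8) + 2·x
x = (+38.8 − (+387.0)) / (2) = -174.1 kJ/mol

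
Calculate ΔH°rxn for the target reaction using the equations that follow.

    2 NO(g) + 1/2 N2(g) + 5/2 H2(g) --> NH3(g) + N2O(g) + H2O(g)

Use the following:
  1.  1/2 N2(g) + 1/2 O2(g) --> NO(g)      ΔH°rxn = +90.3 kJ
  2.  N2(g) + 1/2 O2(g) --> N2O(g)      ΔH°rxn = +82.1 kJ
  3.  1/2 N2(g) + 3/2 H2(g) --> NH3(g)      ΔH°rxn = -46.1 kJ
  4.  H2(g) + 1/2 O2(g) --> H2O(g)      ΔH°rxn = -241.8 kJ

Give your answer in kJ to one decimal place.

eq. 1 reversed and × 2 (reverse to put NO(g) on the reactant side; scale by 2 for the 2 NO(g)): (-2)·(+90.3) = -180.6 kJ
eq. 2 as written (N2O(g) already on the product side): +82.1 kJ
eq. 3 as written (NH3(g) already on the product side): -46.1 kJ
eq. 4 as written (H2O(g) already on the product side): -241.8 kJ
Summing the manipulated equations, ΔH°rxn = (-2)·(+90.3) + (1)·(+82.1) + (1)·(-46.1) + (1)·(-241.8) = -386.4 kJ

ΔH°rxn = -386.4 kJ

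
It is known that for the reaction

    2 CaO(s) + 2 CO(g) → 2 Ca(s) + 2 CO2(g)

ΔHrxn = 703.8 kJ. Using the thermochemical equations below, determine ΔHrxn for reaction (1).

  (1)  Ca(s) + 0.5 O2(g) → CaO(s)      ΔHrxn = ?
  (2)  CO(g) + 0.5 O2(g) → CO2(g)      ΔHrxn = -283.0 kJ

ΔHrxn = -634.9 kJ

(1) reversed and × 2 (reverse to put CaO(s) on the reactant side; scale by 2 for the 2 CaO(s)): contributes −2·x
(2) × 2 (×2 to match 2 CO(g) in the target): (2)·(-283.0) = -566.0 kJ
+703.8 = (-566.0) − 2·x
x = (+703.8 − (-566.0)) / (-2) = -634.9 kJ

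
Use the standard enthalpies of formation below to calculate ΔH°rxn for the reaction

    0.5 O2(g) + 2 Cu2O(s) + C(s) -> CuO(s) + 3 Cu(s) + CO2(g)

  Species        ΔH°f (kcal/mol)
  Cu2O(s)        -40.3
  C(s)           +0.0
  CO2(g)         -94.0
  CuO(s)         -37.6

ΔH°rxn = Σ nΔHf°(products) − Σ nΔHf°(reactants).
Products: 1·(-37.6) + 3·(+0.0) + 1·(-94.0) = -131.6
Reactants: 1/2·(+0.0) + 2·(-40.3) + 1·(+0.0) = -80.6
ΔH°rxn = (-131.6) − (-80.6) = -51.0 kcal/mol

ΔH°rxn = -51.0 kcal/mol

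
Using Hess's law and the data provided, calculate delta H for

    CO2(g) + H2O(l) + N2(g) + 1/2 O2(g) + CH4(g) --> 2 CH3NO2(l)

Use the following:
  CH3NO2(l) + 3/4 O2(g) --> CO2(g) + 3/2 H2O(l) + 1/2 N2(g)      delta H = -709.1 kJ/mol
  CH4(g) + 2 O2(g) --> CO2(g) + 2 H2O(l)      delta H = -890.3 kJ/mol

equation 1 reversed and × 2: (-2)·(-709.1) = +1418.2 kJ/mol
equation 2 as written: -890.3 kJ/mol
delta H = (-2)·(-709.1) + (1)·(-890.3) = 527.9 kJ/mol

delta H = 527.9 kJ/mol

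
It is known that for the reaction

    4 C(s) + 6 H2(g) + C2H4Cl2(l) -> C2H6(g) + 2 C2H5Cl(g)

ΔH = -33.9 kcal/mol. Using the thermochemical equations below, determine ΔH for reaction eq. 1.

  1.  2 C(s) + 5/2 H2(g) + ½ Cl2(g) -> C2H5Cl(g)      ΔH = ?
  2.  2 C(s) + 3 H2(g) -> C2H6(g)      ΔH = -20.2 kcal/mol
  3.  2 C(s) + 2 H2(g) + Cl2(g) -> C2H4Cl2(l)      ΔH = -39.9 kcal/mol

ΔH = -26.8 kcal/mol

eq. 1 × 2: contributes 2·x
eq. 2 as written: -20.2 kcal/mol
eq. 3 reversed: +39.9 kcal/mol
-33.9 = (-20.2) + (+39.9) + 2·x
x = (-33.9 − (+19.7)) / (2) = -26.8 kcal/mol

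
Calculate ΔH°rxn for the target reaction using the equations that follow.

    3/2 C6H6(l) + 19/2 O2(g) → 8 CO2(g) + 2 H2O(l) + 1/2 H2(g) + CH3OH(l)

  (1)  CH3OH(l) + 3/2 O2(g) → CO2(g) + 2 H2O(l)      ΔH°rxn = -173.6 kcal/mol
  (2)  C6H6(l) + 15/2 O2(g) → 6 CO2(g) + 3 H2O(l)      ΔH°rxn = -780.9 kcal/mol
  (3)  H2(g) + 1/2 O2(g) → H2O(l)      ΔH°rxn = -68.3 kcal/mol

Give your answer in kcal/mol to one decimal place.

(1) reversed: +173.6 kcal/mol
(2) × 3/2: (3/2)·(-780.9) = -1171.35 kcal/mol
(3) reversed and × 1/2: (-1/2)·(-68.3) = +34.15 kcal/mol
By Hess's law, ΔH°rxn = (-1)·(-173.6) + (3/2)·(-780.9) + (-1/2)·(-68.3) = -963.6 kcal/mol

ΔH°rxn = -963.6 kcal/mol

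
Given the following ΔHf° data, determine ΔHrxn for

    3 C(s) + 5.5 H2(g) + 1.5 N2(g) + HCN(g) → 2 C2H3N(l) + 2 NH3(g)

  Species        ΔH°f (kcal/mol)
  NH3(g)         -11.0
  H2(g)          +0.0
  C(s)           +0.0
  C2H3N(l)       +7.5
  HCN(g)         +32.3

ΔHrxn = -39.3 kcal/mol

Products: 2·(+7.5) + 2·(-11.0) = -7.0
Reactants: 3·(+0.0) + 11/2·(+0.0) + 3/2·(+0.0) + 1·(+32.3) = +32.3
ΔHrxn = (-7.0) − (+32.3) = -39.3 kcal/mol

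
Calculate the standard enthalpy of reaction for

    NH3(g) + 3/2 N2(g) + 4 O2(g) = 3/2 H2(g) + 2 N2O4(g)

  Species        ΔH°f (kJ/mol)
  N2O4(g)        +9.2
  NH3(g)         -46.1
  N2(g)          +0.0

Products: 3/2·(+0.0) + 2·(+9.2) = +18.4
Reactants: 1·(-46.1) + 3/2·(+0.0) + 4·(+0.0) = -46.1
ΔHrxn = (+18.4) − (-46.1) = 64.5 kJ/mol

ΔHrxn = 64.5 kJ/mol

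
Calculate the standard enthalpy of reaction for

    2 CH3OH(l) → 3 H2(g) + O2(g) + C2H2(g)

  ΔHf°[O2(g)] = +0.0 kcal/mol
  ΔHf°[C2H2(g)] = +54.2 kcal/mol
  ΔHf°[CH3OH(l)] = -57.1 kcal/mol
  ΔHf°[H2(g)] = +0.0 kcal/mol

Products: 3·(+0.0) + 1·(+0.0) + 1·(+54.2) = +54.2
Reactants: 2·(-57.1) = -114.2
ΔH°rxn = (+54.2) − (-114.2) = 168.4 kcal/mol

ΔH°rxn = 168.4 kcal/mol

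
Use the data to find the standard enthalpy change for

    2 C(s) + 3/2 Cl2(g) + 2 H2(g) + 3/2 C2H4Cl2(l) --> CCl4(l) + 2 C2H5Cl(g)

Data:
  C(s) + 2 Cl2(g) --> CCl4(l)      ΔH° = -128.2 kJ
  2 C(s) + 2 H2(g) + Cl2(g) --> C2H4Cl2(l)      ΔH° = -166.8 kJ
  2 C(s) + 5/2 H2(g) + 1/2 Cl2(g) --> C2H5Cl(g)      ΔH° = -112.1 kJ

equation 1 as written: -128.2 kJ
equation 2 reversed and × 3/2: (-3/2)·(-166.8) = +250.2 kJ
equation 3 × 2: (2)·(-112.1) = -224.2 kJ
Summing the manipulated equations, ΔH° = (-128.2) + (+250.2) + (-224.2) = -102.2 kJ

ΔH° = -102.2 kJ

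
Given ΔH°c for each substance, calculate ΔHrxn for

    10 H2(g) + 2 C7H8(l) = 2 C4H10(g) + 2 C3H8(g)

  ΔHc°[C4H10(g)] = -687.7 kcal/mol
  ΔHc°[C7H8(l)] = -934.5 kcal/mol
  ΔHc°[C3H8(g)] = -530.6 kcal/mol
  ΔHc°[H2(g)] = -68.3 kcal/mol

With combustion enthalpies, reactants minus products:
= [10·(-68.3) + 2·(-934.5)] − [2·(-687.7) + 2·(-530.6)]
= -115.4 kcal/mol

ΔHrxn = -115.4 kcal/mol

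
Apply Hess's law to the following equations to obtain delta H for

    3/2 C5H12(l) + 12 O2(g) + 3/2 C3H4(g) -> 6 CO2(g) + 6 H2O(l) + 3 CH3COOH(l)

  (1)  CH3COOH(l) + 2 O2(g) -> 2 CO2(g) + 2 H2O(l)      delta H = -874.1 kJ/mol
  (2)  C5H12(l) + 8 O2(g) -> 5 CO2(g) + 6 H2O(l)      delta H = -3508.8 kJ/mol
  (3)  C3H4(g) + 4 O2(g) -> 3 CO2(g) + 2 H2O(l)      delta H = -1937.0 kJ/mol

(1) reversed and × 3 (CH3COOH(l) must end up as a product; scale by 3 for the 3 CH3COOH(l)): (-3)·(-874.1) = +2622.3 kJ/mol
(2) × 3/2 (×3/2 to match 3/2 C5H12(l) in the target): (3/2)·(-3508.8) = -5263.2 kJ/mol
(3) × 3/2 (×3/2 to match 3/2 C3H4(g) in the target): (3/2)·(-1937.0) = -2905.5 kJ/mol
delta H = (-3)·(-874.1) + (3/2)·(-3508.8) + (3/2)·(-1937.0) = -5546.4 kJ/mol

delta H = -5546.4 kJ/mol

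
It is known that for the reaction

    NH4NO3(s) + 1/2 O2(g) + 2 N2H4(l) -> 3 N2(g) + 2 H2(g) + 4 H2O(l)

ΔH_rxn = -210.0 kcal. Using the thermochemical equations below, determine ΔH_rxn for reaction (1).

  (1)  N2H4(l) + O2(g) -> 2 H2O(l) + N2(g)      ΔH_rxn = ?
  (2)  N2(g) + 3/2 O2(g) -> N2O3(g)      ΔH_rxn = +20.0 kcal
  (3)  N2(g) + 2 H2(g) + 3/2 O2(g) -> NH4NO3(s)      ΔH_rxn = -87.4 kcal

ΔH_rxn = -148.7 kcal

(1) × 2: contributes 2·x
(2): not needed.
(3) reversed: +87.4 kcal
-210.0 = (+87.4) + 2·x
x = (-210.0 − (+87.4)) / (2) = -148.7 kcal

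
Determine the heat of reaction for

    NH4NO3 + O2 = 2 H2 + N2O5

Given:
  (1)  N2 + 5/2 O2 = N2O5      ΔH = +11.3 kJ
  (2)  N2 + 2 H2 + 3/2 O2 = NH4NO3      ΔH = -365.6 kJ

ΔH = 376.9 kJ

(1) as written (N2O5 already on the product side): +11.3 kJ
(2) reversed (NH4NO3 must end up as a reactant): +365.6 kJ
Summing the manipulated equations, ΔH = (+11.3) + (+365.6) = 376.9 kJ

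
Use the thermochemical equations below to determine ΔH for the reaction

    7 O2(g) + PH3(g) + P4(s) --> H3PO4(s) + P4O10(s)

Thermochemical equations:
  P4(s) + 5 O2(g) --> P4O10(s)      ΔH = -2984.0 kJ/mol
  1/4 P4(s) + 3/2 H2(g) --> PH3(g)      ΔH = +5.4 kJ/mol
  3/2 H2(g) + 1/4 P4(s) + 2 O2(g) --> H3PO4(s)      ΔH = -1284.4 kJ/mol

equation 1 as written: -2984.0 kJ/mol
equation 2 reversed: -5.4 kJ/mol
equation 3 as written: -1284.4 kJ/mol
ΔH = (1)·(-2984.0) + (-1)·(+5.4) + (1)·(-1284.4) = -4273.8 kJ/mol

ΔH = -4273.8 kJ/mol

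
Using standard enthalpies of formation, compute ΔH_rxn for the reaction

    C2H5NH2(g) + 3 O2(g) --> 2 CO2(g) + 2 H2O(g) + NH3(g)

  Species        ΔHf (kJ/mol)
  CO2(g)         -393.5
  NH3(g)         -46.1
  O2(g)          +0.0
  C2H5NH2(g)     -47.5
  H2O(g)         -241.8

ΔH_rxn = -1269.2 kJ/mol

Products: 2·(-393.5) + 2·(-241.8) + 1·(-46.1) = -1316.7
Reactants: 1·(-47.5) + 3·(+0.0) = -47.5
ΔH_rxn = (-1316.7) − (-47.5) = -1269.2 kJ/mol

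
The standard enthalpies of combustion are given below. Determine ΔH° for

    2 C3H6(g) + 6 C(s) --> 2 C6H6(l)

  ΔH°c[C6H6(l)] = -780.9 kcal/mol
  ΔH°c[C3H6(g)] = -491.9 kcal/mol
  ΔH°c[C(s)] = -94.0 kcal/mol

ΔH° = 14.0 kcal/mol

With combustion enthalpies, reactants minus products:
= [2·(-491.9) + 6·(-94.0)] − [2·(-780.9)]
= 14.0 kcal/mol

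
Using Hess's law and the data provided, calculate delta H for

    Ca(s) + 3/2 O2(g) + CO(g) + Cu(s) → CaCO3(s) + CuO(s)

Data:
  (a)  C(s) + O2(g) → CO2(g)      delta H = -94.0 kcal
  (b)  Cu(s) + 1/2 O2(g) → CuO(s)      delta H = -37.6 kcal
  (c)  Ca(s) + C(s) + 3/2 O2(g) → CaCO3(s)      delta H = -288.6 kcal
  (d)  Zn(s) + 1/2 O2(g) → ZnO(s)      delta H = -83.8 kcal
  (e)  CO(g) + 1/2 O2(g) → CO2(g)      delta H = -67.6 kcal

delta H = -299.8 kcal

(a) reversed: +94.0 kcal
(b) as written: -37.6 kcal
(c) as written: -288.6 kcal
(d): not needed.
(e) as written: -67.6 kcal
By Hess's law, delta H = (-1)·(-94.0) + (1)·(-37.6) + (1)·(-288.6) + (1)·(-67.6) = -299.8 kcal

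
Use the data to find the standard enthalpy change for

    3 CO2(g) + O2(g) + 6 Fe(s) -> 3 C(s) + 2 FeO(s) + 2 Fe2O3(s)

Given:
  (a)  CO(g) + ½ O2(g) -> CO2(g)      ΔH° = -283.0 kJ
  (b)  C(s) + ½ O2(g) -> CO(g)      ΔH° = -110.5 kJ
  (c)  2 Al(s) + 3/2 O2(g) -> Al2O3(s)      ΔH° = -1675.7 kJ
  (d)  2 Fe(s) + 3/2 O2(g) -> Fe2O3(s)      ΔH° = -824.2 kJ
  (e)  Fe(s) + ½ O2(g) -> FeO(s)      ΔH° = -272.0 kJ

ΔH° = -1011.9 kJ

(a) reversed and × 3: (-3)·(-283.0) = +849.0 kJ
(b) reversed and × 3: (-3)·(-110.5) = +331.5 kJ
(c): not needed.
(d) × 2: (2)·(-824.2) = -1648.4 kJ
(e) × 2: (2)·(-272.0) = -544.0 kJ
By Hess's law, ΔH° = (+849.0) + (+331.5) + (-1648.4) + (-544.0) = -1011.9 kJ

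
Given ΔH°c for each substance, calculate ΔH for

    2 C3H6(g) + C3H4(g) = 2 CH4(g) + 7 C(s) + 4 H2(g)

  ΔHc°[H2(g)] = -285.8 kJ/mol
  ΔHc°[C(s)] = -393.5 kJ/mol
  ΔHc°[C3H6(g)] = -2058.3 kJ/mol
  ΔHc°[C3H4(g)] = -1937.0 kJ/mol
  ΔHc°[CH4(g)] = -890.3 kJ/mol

ΔH = -375.3 kJ/mol

With combustion enthalpies, reactants minus products:
= [2·(-2058.3) + 1·(-1937.0)] − [2·(-890.3) + 7·(-393.5) + 4·(-285.8)]
= -375.3 kJ/mol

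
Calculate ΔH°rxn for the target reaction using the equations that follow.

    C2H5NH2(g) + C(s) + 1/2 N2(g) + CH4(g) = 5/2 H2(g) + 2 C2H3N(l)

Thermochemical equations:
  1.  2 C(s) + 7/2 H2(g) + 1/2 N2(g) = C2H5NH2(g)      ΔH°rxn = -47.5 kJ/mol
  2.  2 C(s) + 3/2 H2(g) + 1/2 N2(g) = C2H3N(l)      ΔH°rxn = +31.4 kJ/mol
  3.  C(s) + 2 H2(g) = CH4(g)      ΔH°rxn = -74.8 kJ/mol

ΔH°rxn = 185.1 kJ/mol

eq. 1 reversed (C2H5NH2(g) must end up as a reactant): +47.5 kJ/mol
eq. 2 × 2 (×2 to match 2 C2H3N(l) in the target): (2)·(+31.4) = +62.8 kJ/mol
eq. 3 reversed (CH4(g) must end up as a reactant): +74.8 kJ/mol
ΔH°rxn = (-1)·(-47.5) + (2)·(+31.4) + (-1)·(-74.8) = 185.1 kJ/mol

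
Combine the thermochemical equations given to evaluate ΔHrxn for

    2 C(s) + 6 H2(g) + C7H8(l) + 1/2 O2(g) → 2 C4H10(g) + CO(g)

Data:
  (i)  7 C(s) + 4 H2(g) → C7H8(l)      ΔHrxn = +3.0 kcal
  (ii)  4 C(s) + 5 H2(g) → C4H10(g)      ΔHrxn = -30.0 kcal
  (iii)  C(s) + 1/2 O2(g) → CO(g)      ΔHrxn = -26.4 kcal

ΔHrxn = -89.4 kcal

(i) reversed (reverse to put C7H8(l) on the reactant side): -3.0 kcal
(ii) × 2 (×2 to match 2 C4H10(g) in the target): (2)·(-30.0) = -60.0 kcal
(iii) as written (CO(g) already on the product side): -26.4 kcal
ΔHrxn = (-1)·(+3.0) + (2)·(-30.0) + (1)·(-26.4) = -89.4 kcal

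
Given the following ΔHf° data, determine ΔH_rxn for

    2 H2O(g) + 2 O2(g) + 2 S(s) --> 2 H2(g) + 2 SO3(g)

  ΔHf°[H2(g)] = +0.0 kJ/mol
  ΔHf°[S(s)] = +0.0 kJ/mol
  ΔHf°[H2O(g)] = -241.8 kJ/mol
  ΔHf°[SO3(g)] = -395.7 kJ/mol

ΔH_rxn = -307.8 kJ/mol

Products: 2·(+0.0) + 2·(-395.7) = -791.4
Reactants: 2·(-241.8) + 2·(+0.0) + 2·(+0.0) = -483.6
ΔH_rxn = (-791.4) − (-483.6) = -307.8 kJ/mol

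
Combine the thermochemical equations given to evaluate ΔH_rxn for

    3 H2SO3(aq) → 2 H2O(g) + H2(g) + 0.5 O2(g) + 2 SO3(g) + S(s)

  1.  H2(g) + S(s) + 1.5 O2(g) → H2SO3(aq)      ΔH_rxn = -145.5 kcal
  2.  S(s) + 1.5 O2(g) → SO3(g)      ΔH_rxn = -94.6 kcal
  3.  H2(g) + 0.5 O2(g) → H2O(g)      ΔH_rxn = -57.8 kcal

ΔH_rxn = 131.7 kcal

eq. 1 reversed and × 3 (H2SO3(aq) must end up as a reactant; ×3 to match 3 H2SO3(aq) in the target): (-3)·(-145.5) = +436.5 kcal
eq. 2 × 2 (×2 to match 2 SO3(g) in the target): (2)·(-94.6) = -189.2 kcal
eq. 3 × 2 (scale by 2 for the 2 H2O(g)): (2)·(-57.8) = -115.6 kcal
Combining the equations, ΔH_rxn = (+436.5) + (-189.2) + (-115.6) = 131.7 kcal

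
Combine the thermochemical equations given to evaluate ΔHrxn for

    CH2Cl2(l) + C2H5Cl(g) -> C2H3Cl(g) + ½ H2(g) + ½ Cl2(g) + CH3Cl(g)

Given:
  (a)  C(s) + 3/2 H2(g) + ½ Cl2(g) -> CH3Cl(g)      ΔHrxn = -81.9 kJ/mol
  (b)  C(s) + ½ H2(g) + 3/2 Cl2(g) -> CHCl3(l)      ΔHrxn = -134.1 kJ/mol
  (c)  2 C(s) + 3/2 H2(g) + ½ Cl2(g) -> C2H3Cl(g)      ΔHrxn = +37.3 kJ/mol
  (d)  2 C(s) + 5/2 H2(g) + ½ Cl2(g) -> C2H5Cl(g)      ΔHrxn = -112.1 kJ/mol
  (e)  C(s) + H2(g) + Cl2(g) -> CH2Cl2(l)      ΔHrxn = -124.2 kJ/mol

ΔHrxn = 191.7 kJ/mol

(a) as written (CH3Cl(g) already on the product side): -81.9 kJ/mol
(b): not needed (CHCl3(l) appears nowhere else).
(c) as written (C2H3Cl(g) already on the product side): +37.3 kJ/mol
(d) reversed (C2H5Cl(g) must end up as a reactant): +112.1 kJ/mol
(e) reversed (reverse to put CH2Cl2(l) on the reactant side): +124.2 kJ/mol
Combining the equations, ΔHrxn = (-81.9) + (+37.3) + (+112.1) + (+124.2) = 191.7 kJ/mol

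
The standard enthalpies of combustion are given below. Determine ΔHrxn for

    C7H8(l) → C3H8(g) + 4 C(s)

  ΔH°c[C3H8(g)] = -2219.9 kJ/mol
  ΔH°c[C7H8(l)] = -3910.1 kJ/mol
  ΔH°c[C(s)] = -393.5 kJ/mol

ΔHrxn = -116.2 kJ/mol

With combustion enthalpies, reactants minus products:
= [1·(-3910.1)] − [1·(-2219.9) + 4·(-393.5)]
= -116.2 kJ/mol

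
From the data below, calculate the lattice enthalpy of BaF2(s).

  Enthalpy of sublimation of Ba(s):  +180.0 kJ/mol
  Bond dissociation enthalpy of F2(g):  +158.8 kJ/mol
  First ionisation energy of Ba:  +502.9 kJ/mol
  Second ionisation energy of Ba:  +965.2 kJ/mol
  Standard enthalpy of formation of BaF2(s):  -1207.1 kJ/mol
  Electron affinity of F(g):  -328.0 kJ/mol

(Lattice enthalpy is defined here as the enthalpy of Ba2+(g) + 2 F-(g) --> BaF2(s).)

U = -2358.0 kJ/mol

ΔHf° = 1·ΔHsub + 1·(ΣIE) + 1·D(F2) + 2·EA + U
-1207.1 = 1·(+180.0) + 1·(+1468.1) + 1·(+158.8) + 2·(-328.0) + U
U = -1207.1 − (+1150.9) = -2358.0 kJ/mol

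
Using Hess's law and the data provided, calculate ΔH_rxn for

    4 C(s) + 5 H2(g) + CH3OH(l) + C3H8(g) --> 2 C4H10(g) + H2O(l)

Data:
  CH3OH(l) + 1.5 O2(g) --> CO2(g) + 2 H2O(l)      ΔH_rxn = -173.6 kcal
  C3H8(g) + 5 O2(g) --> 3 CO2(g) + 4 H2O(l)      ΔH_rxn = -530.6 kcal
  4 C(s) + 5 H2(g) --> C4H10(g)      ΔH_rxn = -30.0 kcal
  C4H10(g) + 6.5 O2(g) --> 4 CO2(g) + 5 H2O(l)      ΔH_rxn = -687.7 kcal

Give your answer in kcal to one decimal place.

equation 1 as written (CH3OH(l) already on the reactant side): -173.6 kcal
equation 2 as written (C3H8(g) already on the reactant side): -530.6 kcal
equation 3 as written (C(s) already on the reactant side): -30.0 kcal
equation 4 reversed: +687.7 kcal
ΔH_rxn = (-173.6) + (-530.6) + (-30.0) + (+687.7) = -46.5 kcal

ΔH_rxn = -46.5 kcal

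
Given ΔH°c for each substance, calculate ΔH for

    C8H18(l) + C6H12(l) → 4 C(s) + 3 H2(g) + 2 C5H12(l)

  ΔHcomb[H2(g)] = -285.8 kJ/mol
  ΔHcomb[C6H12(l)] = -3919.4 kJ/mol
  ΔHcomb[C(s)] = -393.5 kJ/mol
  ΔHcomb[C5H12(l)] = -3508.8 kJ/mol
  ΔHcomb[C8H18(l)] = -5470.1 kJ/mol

ΔH = 59.5 kJ/mol

With combustion enthalpies, reactants minus products:
= [1·(-5470.1) + 1·(-3919.4)] − [4·(-393.5) + 3·(-285.8) + 2·(-3508.8)]
= 59.5 kJ/mol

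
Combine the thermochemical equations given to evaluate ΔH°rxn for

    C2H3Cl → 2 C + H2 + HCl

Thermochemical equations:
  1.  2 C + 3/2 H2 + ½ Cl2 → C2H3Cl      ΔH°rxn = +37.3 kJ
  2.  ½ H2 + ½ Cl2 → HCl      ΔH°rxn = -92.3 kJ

ΔH°rxn = -129.6 kJ

eq. 1 reversed (reverse to put C2H3Cl on the reactant side): -37.3 kJ
eq. 2 as written (HCl already on the product side): -92.3 kJ
By Hess's law, ΔH°rxn = (-1)·(+37.3) + (1)·(-92.3) = -129.6 kJ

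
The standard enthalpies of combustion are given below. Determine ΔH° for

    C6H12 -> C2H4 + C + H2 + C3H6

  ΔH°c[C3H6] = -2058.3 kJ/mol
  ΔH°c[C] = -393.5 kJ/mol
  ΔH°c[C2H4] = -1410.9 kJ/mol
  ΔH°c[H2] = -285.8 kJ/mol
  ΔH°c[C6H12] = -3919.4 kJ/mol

ΔH° = 229.1 kJ/mol

With combustion enthalpies, reactants minus products:
= [1·(-3919.4)] − [1·(-1410.9) + 1·(-393.5) + 1·(-285.8) + 1·(-2058.3)]
= 229.1 kJ/mol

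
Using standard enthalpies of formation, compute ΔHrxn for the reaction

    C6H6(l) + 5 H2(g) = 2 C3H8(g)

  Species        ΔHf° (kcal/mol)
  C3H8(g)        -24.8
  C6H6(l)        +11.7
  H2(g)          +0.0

ΔHrxn = -61.3 kcal/mol

Products: 2·(-24.8) = -49.6
Reactants: 1·(+11.7) + 5·(+0.0) = +11.7
ΔHrxn = (-49.6) − (+11.7) = -61.3 kcal/mol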